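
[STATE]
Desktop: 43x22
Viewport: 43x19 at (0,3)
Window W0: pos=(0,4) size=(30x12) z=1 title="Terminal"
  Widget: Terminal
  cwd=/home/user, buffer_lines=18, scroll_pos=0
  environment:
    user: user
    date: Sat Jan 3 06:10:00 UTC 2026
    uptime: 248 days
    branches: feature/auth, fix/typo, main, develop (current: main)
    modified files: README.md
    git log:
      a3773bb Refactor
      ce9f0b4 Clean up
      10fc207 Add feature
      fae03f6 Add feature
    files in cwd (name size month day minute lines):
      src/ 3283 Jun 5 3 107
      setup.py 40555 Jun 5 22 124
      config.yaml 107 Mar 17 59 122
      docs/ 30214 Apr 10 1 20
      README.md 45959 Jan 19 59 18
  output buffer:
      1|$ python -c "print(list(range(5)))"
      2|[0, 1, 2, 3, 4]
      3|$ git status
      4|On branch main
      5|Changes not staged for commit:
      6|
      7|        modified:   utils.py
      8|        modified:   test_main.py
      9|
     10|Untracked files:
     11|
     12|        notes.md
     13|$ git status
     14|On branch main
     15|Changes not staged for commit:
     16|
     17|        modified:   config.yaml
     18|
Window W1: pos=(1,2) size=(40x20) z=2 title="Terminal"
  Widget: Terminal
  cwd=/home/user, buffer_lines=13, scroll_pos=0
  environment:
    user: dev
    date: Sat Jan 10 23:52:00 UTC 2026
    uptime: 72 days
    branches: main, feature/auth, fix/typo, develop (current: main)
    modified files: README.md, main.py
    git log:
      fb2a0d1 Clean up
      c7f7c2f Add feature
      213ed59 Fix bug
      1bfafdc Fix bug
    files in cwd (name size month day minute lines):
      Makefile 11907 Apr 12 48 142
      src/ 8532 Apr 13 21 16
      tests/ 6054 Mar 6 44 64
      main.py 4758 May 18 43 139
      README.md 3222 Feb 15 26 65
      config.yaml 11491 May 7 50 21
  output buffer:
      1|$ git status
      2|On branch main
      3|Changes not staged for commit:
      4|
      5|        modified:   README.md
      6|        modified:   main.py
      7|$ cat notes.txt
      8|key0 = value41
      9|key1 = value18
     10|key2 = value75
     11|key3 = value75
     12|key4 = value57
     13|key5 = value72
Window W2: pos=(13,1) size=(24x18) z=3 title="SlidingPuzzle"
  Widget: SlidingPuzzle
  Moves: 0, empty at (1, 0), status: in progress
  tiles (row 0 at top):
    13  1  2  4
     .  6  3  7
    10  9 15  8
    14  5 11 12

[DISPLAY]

 ┃ Terminal  ┠──────────────────────┨   ┃  
┏┠───────────┃┌────┬────┬────┬────┐ ┃───┨  
┃┃$ git statu┃│ 13 │  1 │  2 │  4 │ ┃   ┃  
┠┃On branch m┃├────┼────┼────┼────┤ ┃   ┃  
┃┃Changes not┃│    │  6 │  3 │  7 │ ┃   ┃  
┃┃           ┃├────┼────┼────┼────┤ ┃   ┃  
┃┃        mod┃│ 10 │  9 │ 15 │  8 │ ┃   ┃  
┃┃        mod┃├────┼────┼────┼────┤ ┃   ┃  
┃┃$ cat notes┃│ 14 │  5 │ 11 │ 12 │ ┃   ┃  
┃┃key0 = valu┃└────┴────┴────┴────┘ ┃   ┃  
┃┃key1 = valu┃Moves: 0              ┃   ┃  
┃┃key2 = valu┃                      ┃   ┃  
┗┃key3 = valu┃                      ┃   ┃  
 ┃key4 = valu┃                      ┃   ┃  
 ┃key5 = valu┃                      ┃   ┃  
 ┃$ █        ┗━━━━━━━━━━━━━━━━━━━━━━┛   ┃  
 ┃                                      ┃  
 ┃                                      ┃  
 ┗━━━━━━━━━━━━━━━━━━━━━━━━━━━━━━━━━━━━━━┛  


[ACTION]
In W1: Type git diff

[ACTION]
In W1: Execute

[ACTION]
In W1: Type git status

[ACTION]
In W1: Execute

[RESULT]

 ┃ Terminal  ┠──────────────────────┨   ┃  
┏┠───────────┃┌────┬────┬────┬────┐ ┃───┨  
┃┃key4 = valu┃│ 13 │  1 │  2 │  4 │ ┃   ┃  
┠┃key5 = valu┃├────┼────┼────┼────┤ ┃   ┃  
┃┃$ git diff ┃│    │  6 │  3 │  7 │ ┃   ┃  
┃┃diff --git ┃├────┼────┼────┼────┤ ┃   ┃  
┃┃--- a/main.┃│ 10 │  9 │ 15 │  8 │ ┃   ┃  
┃┃+++ b/main.┃├────┼────┼────┼────┤ ┃   ┃  
┃┃@@ -1,3 +1,┃│ 14 │  5 │ 11 │ 12 │ ┃   ┃  
┃┃+# updated ┃└────┴────┴────┴────┘ ┃   ┃  
┃┃ import sys┃Moves: 0              ┃   ┃  
┃┃$ git statu┃                      ┃   ┃  
┗┃On branch m┃                      ┃   ┃  
 ┃Changes not┃                      ┃   ┃  
 ┃           ┃                      ┃   ┃  
 ┃        mod┗━━━━━━━━━━━━━━━━━━━━━━┛   ┃  
 ┃        modified:   main.py           ┃  
 ┃$ █                                   ┃  
 ┗━━━━━━━━━━━━━━━━━━━━━━━━━━━━━━━━━━━━━━┛  


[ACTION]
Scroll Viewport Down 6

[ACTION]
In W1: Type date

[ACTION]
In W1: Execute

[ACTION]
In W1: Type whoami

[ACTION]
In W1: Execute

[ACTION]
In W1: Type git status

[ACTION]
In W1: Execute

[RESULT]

 ┃ Terminal  ┠──────────────────────┨   ┃  
┏┠───────────┃┌────┬────┬────┬────┐ ┃───┨  
┃┃On branch m┃│ 13 │  1 │  2 │  4 │ ┃   ┃  
┠┃Changes not┃├────┼────┼────┼────┤ ┃   ┃  
┃┃           ┃│    │  6 │  3 │  7 │ ┃   ┃  
┃┃        mod┃├────┼────┼────┼────┤ ┃   ┃  
┃┃        mod┃│ 10 │  9 │ 15 │  8 │ ┃   ┃  
┃┃$ date     ┃├────┼────┼────┼────┤ ┃   ┃  
┃┃Sat Jan 10 ┃│ 14 │  5 │ 11 │ 12 │ ┃   ┃  
┃┃$ whoami   ┃└────┴────┴────┴────┘ ┃   ┃  
┃┃dev        ┃Moves: 0              ┃   ┃  
┃┃$ git statu┃                      ┃   ┃  
┗┃On branch m┃                      ┃   ┃  
 ┃Changes not┃                      ┃   ┃  
 ┃           ┃                      ┃   ┃  
 ┃        mod┗━━━━━━━━━━━━━━━━━━━━━━┛   ┃  
 ┃        modified:   main.py           ┃  
 ┃$ █                                   ┃  
 ┗━━━━━━━━━━━━━━━━━━━━━━━━━━━━━━━━━━━━━━┛  


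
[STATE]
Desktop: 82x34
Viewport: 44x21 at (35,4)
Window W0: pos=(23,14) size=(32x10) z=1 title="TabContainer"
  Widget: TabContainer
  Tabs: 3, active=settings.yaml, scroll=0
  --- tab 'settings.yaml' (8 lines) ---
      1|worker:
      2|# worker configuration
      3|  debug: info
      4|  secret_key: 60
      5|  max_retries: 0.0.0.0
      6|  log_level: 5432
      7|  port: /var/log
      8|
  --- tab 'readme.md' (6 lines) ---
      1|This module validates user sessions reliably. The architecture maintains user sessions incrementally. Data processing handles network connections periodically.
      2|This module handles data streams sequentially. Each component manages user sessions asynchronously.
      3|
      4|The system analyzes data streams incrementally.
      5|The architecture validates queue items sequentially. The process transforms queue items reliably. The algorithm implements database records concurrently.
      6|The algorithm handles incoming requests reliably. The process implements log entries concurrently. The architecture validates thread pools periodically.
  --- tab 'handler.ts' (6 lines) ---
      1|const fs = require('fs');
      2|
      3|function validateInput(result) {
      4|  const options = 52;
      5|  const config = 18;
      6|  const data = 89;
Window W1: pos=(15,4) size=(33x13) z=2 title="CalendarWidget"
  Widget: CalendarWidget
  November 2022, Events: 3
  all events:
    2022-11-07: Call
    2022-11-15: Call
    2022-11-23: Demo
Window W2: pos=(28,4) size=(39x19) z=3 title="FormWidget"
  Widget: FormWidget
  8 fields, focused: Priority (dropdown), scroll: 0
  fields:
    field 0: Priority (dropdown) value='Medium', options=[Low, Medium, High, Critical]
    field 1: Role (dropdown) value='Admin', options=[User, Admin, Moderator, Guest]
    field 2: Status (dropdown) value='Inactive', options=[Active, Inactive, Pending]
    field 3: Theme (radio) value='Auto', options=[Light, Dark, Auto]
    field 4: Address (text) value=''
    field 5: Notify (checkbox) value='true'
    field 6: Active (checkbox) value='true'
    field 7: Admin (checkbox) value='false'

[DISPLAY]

━━━━━━━━━━━━━━━━━━━━━━━━━━━━━━━┓            
idget                          ┃            
───────────────────────────────┨            
rity:   [Medium              ▼]┃            
:       [Admin               ▼]┃            
us:     [Inactive            ▼]┃            
e:      ( ) Light  ( ) Dark  (●┃            
ess:    [                     ]┃            
fy:     [x]                    ┃            
ve:     [x]                    ┃            
n:      [ ]                    ┃            
                               ┃            
                               ┃            
                               ┃            
                               ┃            
                               ┃            
                               ┃            
                               ┃            
━━━━━━━━━━━━━━━━━━━━━━━━━━━━━━━┛            
━━━━━━━━━━━━━━━━━━━┛                        
                                            


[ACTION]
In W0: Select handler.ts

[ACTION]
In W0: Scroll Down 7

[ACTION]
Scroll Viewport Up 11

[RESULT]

                                            
                                            
                                            
                                            
━━━━━━━━━━━━━━━━━━━━━━━━━━━━━━━┓            
idget                          ┃            
───────────────────────────────┨            
rity:   [Medium              ▼]┃            
:       [Admin               ▼]┃            
us:     [Inactive            ▼]┃            
e:      ( ) Light  ( ) Dark  (●┃            
ess:    [                     ]┃            
fy:     [x]                    ┃            
ve:     [x]                    ┃            
n:      [ ]                    ┃            
                               ┃            
                               ┃            
                               ┃            
                               ┃            
                               ┃            
                               ┃            


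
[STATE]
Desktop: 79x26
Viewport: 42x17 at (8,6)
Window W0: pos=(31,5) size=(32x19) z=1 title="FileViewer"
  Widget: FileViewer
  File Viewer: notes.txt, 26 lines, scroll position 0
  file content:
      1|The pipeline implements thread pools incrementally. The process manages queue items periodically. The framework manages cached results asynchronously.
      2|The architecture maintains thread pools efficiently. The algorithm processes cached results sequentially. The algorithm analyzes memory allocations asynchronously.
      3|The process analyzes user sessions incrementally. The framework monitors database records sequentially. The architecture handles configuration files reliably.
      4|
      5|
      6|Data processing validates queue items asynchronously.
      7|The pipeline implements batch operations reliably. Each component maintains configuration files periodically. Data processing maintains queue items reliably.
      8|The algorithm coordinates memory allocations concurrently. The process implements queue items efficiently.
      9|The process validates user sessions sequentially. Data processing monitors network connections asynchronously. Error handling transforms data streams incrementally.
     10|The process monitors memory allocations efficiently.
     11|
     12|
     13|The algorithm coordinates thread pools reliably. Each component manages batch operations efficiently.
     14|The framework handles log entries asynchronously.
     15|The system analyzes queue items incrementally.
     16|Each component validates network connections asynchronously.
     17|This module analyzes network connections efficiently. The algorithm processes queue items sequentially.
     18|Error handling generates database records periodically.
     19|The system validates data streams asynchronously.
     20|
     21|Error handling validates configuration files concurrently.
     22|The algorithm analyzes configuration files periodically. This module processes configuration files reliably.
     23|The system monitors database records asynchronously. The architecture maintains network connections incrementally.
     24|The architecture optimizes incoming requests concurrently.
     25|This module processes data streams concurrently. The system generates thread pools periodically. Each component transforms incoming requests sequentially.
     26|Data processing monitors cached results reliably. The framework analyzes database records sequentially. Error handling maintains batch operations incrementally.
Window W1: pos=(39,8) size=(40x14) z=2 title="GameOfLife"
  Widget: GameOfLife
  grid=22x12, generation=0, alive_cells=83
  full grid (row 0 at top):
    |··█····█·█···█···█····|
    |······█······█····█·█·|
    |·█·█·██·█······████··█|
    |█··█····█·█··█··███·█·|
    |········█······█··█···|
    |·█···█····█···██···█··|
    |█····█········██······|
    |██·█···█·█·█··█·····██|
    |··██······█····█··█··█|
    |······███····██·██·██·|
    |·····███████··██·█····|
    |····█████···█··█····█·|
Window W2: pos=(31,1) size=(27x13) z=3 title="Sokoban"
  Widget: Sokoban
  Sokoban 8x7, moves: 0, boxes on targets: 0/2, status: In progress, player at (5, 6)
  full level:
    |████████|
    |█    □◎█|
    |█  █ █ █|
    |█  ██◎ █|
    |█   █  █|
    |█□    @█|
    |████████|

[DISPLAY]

                       ┃█  █ █ █          
                       ┃█  ██◎ █          
                       ┃█   █  █          
                       ┃█□    @█          
                       ┃████████          
                       ┃Moves: 0  0/2     
                       ┃                  
                       ┗━━━━━━━━━━━━━━━━━━
                       ┃The pip┃█··█····█·
                       ┃The alg┃········█·
                       ┃The pro┃·█···█····
                       ┃The pro┃█····█····
                       ┃       ┃██·█···█·█
                       ┃       ┃··██······
                       ┃The alg┃······███·
                       ┃The fra┗━━━━━━━━━━
                       ┃The system analyze


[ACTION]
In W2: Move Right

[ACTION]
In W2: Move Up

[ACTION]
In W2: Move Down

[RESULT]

                       ┃█  █ █ █          
                       ┃█  ██◎ █          
                       ┃█   █  █          
                       ┃█□    @█          
                       ┃████████          
                       ┃Moves: 2  0/2     
                       ┃                  
                       ┗━━━━━━━━━━━━━━━━━━
                       ┃The pip┃█··█····█·
                       ┃The alg┃········█·
                       ┃The pro┃·█···█····
                       ┃The pro┃█····█····
                       ┃       ┃██·█···█·█
                       ┃       ┃··██······
                       ┃The alg┃······███·
                       ┃The fra┗━━━━━━━━━━
                       ┃The system analyze


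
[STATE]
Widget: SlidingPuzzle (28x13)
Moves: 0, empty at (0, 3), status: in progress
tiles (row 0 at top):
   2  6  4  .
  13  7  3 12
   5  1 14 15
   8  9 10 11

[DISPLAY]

┌────┬────┬────┬────┐       
│  2 │  6 │  4 │    │       
├────┼────┼────┼────┤       
│ 13 │  7 │  3 │ 12 │       
├────┼────┼────┼────┤       
│  5 │  1 │ 14 │ 15 │       
├────┼────┼────┼────┤       
│  8 │  9 │ 10 │ 11 │       
└────┴────┴────┴────┘       
Moves: 0                    
                            
                            
                            


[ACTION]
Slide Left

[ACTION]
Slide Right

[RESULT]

┌────┬────┬────┬────┐       
│  2 │  6 │    │  4 │       
├────┼────┼────┼────┤       
│ 13 │  7 │  3 │ 12 │       
├────┼────┼────┼────┤       
│  5 │  1 │ 14 │ 15 │       
├────┼────┼────┼────┤       
│  8 │  9 │ 10 │ 11 │       
└────┴────┴────┴────┘       
Moves: 1                    
                            
                            
                            


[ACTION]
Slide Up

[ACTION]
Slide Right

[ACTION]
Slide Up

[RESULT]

┌────┬────┬────┬────┐       
│  2 │  6 │  3 │  4 │       
├────┼────┼────┼────┤       
│ 13 │  1 │  7 │ 12 │       
├────┼────┼────┼────┤       
│  5 │    │ 14 │ 15 │       
├────┼────┼────┼────┤       
│  8 │  9 │ 10 │ 11 │       
└────┴────┴────┴────┘       
Moves: 4                    
                            
                            
                            


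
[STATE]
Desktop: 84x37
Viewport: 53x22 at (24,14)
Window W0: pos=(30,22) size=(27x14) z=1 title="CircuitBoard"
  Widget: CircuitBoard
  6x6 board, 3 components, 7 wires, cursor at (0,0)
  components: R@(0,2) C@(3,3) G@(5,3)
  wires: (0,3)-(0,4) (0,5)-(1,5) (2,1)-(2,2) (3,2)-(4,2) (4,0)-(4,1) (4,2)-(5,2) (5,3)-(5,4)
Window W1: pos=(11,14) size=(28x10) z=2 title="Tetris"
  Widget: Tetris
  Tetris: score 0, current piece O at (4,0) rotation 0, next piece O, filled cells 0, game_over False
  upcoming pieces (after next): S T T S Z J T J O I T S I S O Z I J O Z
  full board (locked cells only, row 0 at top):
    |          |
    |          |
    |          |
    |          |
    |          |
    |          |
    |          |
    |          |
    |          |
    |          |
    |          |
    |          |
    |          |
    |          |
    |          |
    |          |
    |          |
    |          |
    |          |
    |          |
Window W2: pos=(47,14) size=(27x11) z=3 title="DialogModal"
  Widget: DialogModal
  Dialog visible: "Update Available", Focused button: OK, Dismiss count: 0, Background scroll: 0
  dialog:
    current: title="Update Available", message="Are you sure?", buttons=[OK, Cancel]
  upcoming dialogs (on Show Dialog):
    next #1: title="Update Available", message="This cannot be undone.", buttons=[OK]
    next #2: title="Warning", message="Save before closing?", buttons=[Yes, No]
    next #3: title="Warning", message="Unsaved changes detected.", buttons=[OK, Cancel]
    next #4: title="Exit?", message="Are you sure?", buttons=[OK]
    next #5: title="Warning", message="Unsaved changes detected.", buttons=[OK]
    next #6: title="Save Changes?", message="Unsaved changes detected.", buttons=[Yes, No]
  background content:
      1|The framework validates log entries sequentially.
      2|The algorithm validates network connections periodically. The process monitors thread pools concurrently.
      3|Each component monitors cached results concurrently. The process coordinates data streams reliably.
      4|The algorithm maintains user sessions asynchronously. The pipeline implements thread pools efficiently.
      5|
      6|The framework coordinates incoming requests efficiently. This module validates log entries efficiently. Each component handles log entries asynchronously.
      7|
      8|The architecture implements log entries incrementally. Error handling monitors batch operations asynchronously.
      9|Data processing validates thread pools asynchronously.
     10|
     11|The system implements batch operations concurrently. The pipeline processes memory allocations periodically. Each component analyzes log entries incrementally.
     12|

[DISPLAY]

━━━━━━━━━━━━━━┓        ┏━━━━━━━━━━━━━━━━━━━━━━━━━┓   
              ┃        ┃ DialogModal             ┃   
──────────────┨        ┠─────────────────────────┨   
ext:          ┃        ┃The framework validates l┃   
▓             ┃        ┃Th┌──────────────────┐s n┃   
▓             ┃        ┃Ea│ Update Available │s c┃   
              ┃        ┃Th│  Are you sure?   │s u┃   
              ┃        ┃  │  [OK]  Cancel    │   ┃   
              ┃━━━━━━━━┃Th└──────────────────┘tes┃   
━━━━━━━━━━━━━━┛Board   ┃                         ┃   
      ┠────────────────┗━━━━━━━━━━━━━━━━━━━━━━━━━┛   
      ┃   0 1 2 3 4 5           ┃                    
      ┃0  [.]      R   · ─ ·   ·┃                    
      ┃                        │┃                    
      ┃1                       ·┃                    
      ┃                         ┃                    
      ┃2       · ─ ·            ┃                    
      ┃                         ┃                    
      ┃3           ·   C        ┃                    
      ┃            │            ┃                    
      ┃4   · ─ ·   ·            ┃                    
      ┗━━━━━━━━━━━━━━━━━━━━━━━━━┛                    


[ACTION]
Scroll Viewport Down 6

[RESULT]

              ┃        ┃ DialogModal             ┃   
──────────────┨        ┠─────────────────────────┨   
ext:          ┃        ┃The framework validates l┃   
▓             ┃        ┃Th┌──────────────────┐s n┃   
▓             ┃        ┃Ea│ Update Available │s c┃   
              ┃        ┃Th│  Are you sure?   │s u┃   
              ┃        ┃  │  [OK]  Cancel    │   ┃   
              ┃━━━━━━━━┃Th└──────────────────┘tes┃   
━━━━━━━━━━━━━━┛Board   ┃                         ┃   
      ┠────────────────┗━━━━━━━━━━━━━━━━━━━━━━━━━┛   
      ┃   0 1 2 3 4 5           ┃                    
      ┃0  [.]      R   · ─ ·   ·┃                    
      ┃                        │┃                    
      ┃1                       ·┃                    
      ┃                         ┃                    
      ┃2       · ─ ·            ┃                    
      ┃                         ┃                    
      ┃3           ·   C        ┃                    
      ┃            │            ┃                    
      ┃4   · ─ ·   ·            ┃                    
      ┗━━━━━━━━━━━━━━━━━━━━━━━━━┛                    
                                                     


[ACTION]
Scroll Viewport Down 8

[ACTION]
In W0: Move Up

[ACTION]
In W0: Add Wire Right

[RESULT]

              ┃        ┃ DialogModal             ┃   
──────────────┨        ┠─────────────────────────┨   
ext:          ┃        ┃The framework validates l┃   
▓             ┃        ┃Th┌──────────────────┐s n┃   
▓             ┃        ┃Ea│ Update Available │s c┃   
              ┃        ┃Th│  Are you sure?   │s u┃   
              ┃        ┃  │  [OK]  Cancel    │   ┃   
              ┃━━━━━━━━┃Th└──────────────────┘tes┃   
━━━━━━━━━━━━━━┛Board   ┃                         ┃   
      ┠────────────────┗━━━━━━━━━━━━━━━━━━━━━━━━━┛   
      ┃   0 1 2 3 4 5           ┃                    
      ┃0  [.]─ ·   R   · ─ ·   ·┃                    
      ┃                        │┃                    
      ┃1                       ·┃                    
      ┃                         ┃                    
      ┃2       · ─ ·            ┃                    
      ┃                         ┃                    
      ┃3           ·   C        ┃                    
      ┃            │            ┃                    
      ┃4   · ─ ·   ·            ┃                    
      ┗━━━━━━━━━━━━━━━━━━━━━━━━━┛                    
                                                     


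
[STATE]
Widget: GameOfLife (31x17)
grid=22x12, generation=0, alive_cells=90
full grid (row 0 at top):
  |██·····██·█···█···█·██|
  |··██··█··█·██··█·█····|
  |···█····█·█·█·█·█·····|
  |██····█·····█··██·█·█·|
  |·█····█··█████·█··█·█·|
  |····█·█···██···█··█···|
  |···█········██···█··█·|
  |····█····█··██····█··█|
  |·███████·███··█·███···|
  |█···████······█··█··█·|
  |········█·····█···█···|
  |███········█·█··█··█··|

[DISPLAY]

Gen: 0                         
██·····██·█···█···█·██         
··██··█··█·██··█·█····         
···█····█·█·█·█·█·····         
██····█·····█··██·█·█·         
·█····█··█████·█··█·█·         
····█·█···██···█··█···         
···█········██···█··█·         
····█····█··██····█··█         
·███████·███··█·███···         
█···████······█··█··█·         
········█·····█···█···         
███········█·█··█··█··         
                               
                               
                               
                               


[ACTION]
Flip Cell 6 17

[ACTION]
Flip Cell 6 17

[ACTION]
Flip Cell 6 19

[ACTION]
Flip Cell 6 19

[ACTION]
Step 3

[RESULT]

Gen: 3                         
··█·····████··█·█·····         
···██··█····███··█····         
·······██████·········         
······██·██··█·██·····         
······██·····█········         
····█···█·█··█·██·····         
··········█████·█·····         
·██·····██··█··█······         
····██·····██······███         
█·██··███···█··█··█·█·         
······██······██████··         
··············███·██··         
                               
                               
                               
                               


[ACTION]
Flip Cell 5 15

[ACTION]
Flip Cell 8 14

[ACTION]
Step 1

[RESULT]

Gen: 4                         
···█····█████·██······         
···█···█······██······         
···············██·····         
·············██·······         
·····██···█·██·██·····         
·······█·██····█······         
········█·█···█·█·····         
·········█·····█····█·         
····███··█·██·██···███         
···██···█··██········█         
······█·█····█······█·         
··············█····█··         
                               
                               
                               
                               


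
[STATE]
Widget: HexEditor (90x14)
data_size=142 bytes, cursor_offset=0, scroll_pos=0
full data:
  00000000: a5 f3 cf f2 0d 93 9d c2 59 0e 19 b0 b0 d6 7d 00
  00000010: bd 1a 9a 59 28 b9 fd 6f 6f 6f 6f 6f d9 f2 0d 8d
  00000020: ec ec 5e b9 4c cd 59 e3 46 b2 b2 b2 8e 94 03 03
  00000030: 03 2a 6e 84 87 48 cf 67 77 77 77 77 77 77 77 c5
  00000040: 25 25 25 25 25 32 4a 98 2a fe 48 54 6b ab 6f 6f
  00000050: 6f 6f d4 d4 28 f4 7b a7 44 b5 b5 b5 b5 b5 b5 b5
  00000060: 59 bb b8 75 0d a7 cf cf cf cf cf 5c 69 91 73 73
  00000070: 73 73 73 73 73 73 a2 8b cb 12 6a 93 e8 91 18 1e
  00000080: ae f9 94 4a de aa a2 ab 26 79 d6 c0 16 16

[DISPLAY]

00000000  A5 f3 cf f2 0d 93 9d c2  59 0e 19 b0 b0 d6 7d 00  |........Y.....}.|            
00000010  bd 1a 9a 59 28 b9 fd 6f  6f 6f 6f 6f d9 f2 0d 8d  |...Y(..ooooo....|            
00000020  ec ec 5e b9 4c cd 59 e3  46 b2 b2 b2 8e 94 03 03  |..^.L.Y.F.......|            
00000030  03 2a 6e 84 87 48 cf 67  77 77 77 77 77 77 77 c5  |.*n..H.gwwwwwww.|            
00000040  25 25 25 25 25 32 4a 98  2a fe 48 54 6b ab 6f 6f  |%%%%%2J.*.HTk.oo|            
00000050  6f 6f d4 d4 28 f4 7b a7  44 b5 b5 b5 b5 b5 b5 b5  |oo..(.{.D.......|            
00000060  59 bb b8 75 0d a7 cf cf  cf cf cf 5c 69 91 73 73  |Y..u.......\i.ss|            
00000070  73 73 73 73 73 73 a2 8b  cb 12 6a 93 e8 91 18 1e  |ssssss....j.....|            
00000080  ae f9 94 4a de aa a2 ab  26 79 d6 c0 16 16        |...J....&y....  |            
                                                                                          
                                                                                          
                                                                                          
                                                                                          
                                                                                          


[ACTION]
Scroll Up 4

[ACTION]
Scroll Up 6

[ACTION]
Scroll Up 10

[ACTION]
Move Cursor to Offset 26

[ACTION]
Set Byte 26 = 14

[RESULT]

00000000  a5 f3 cf f2 0d 93 9d c2  59 0e 19 b0 b0 d6 7d 00  |........Y.....}.|            
00000010  bd 1a 9a 59 28 b9 fd 6f  6f 6f 14 6f d9 f2 0d 8d  |...Y(..ooo.o....|            
00000020  ec ec 5e b9 4c cd 59 e3  46 b2 b2 b2 8e 94 03 03  |..^.L.Y.F.......|            
00000030  03 2a 6e 84 87 48 cf 67  77 77 77 77 77 77 77 c5  |.*n..H.gwwwwwww.|            
00000040  25 25 25 25 25 32 4a 98  2a fe 48 54 6b ab 6f 6f  |%%%%%2J.*.HTk.oo|            
00000050  6f 6f d4 d4 28 f4 7b a7  44 b5 b5 b5 b5 b5 b5 b5  |oo..(.{.D.......|            
00000060  59 bb b8 75 0d a7 cf cf  cf cf cf 5c 69 91 73 73  |Y..u.......\i.ss|            
00000070  73 73 73 73 73 73 a2 8b  cb 12 6a 93 e8 91 18 1e  |ssssss....j.....|            
00000080  ae f9 94 4a de aa a2 ab  26 79 d6 c0 16 16        |...J....&y....  |            
                                                                                          
                                                                                          
                                                                                          
                                                                                          
                                                                                          


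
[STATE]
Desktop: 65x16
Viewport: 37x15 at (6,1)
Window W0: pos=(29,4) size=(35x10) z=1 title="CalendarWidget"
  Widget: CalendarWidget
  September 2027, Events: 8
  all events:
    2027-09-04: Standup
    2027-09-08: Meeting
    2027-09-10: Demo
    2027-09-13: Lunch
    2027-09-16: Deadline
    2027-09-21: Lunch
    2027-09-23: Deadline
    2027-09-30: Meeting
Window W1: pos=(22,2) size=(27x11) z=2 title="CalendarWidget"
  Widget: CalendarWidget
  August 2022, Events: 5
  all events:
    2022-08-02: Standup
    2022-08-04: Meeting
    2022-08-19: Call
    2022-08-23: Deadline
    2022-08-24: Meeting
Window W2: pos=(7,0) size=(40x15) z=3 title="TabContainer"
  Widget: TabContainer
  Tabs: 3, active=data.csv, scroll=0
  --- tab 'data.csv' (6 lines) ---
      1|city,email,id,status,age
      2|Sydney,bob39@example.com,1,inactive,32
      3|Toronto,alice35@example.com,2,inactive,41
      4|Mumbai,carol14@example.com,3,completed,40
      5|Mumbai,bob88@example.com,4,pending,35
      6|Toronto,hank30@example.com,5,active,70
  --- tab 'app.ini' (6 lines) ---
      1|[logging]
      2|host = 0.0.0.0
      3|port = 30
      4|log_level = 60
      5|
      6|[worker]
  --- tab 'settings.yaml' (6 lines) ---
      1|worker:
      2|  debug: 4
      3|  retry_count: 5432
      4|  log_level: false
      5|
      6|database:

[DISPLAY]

 ┃ TabContainer                      
 ┠───────────────────────────────────
 ┃[data.csv]│ app.ini │ settings.yaml
 ┃───────────────────────────────────
 ┃city,email,id,status,age           
 ┃Sydney,bob39@example.com,1,inactive
 ┃Toronto,alice35@example.com,2,inact
 ┃Mumbai,carol14@example.com,3,comple
 ┃Mumbai,bob88@example.com,4,pending,
 ┃Toronto,hank30@example.com,5,active
 ┃                                   
 ┃                                   
 ┃                                   
 ┗━━━━━━━━━━━━━━━━━━━━━━━━━━━━━━━━━━━
                                     


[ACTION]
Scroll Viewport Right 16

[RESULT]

                        ┃            
────────────────────────┨━┓          
p.ini │ settings.yaml   ┃ ┃          
────────────────────────┃─┨━━━━━━━━━━
status,age              ┃ ┃          
xample.com,1,inactive,32┃ ┃──────────
5@example.com,2,inactive┃ ┃ 2027     
@example.com,3,completed┃ ┃u         
xample.com,4,pending,35 ┃ ┃ 5        
@example.com,5,active,70┃ ┃ 12       
                        ┃ ┃ 19       
                        ┃━┛ 26       
                        ┃━━━━━━━━━━━━
━━━━━━━━━━━━━━━━━━━━━━━━┛            
                                     


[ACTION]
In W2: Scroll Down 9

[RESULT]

                        ┃            
────────────────────────┨━┓          
p.ini │ settings.yaml   ┃ ┃          
────────────────────────┃─┨━━━━━━━━━━
@example.com,5,active,70┃ ┃          
                        ┃ ┃──────────
                        ┃ ┃ 2027     
                        ┃ ┃u         
                        ┃ ┃ 5        
                        ┃ ┃ 12       
                        ┃ ┃ 19       
                        ┃━┛ 26       
                        ┃━━━━━━━━━━━━
━━━━━━━━━━━━━━━━━━━━━━━━┛            
                                     


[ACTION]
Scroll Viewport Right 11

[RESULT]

                  ┃                  
──────────────────┨━┓                
│ settings.yaml   ┃ ┃                
──────────────────┃─┨━━━━━━━━━━━━━━┓ 
le.com,5,active,70┃ ┃              ┃ 
                  ┃ ┃──────────────┨ 
                  ┃ ┃ 2027         ┃ 
                  ┃ ┃u             ┃ 
                  ┃ ┃ 5            ┃ 
                  ┃ ┃ 12           ┃ 
                  ┃ ┃ 19           ┃ 
                  ┃━┛ 26           ┃ 
                  ┃━━━━━━━━━━━━━━━━┛ 
━━━━━━━━━━━━━━━━━━┛                  
                                     


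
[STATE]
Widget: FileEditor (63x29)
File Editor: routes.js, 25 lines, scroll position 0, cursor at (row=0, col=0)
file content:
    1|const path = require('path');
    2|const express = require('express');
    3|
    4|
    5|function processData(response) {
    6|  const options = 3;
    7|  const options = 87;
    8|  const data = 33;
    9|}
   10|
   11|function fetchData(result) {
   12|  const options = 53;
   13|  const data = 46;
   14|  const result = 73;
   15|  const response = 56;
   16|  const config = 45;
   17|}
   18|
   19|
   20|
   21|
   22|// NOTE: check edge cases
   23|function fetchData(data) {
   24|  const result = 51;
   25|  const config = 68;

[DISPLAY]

█onst path = require('path');                                 ▲
const express = require('express');                           █
                                                              ░
                                                              ░
function processData(response) {                              ░
  const options = 3;                                          ░
  const options = 87;                                         ░
  const data = 33;                                            ░
}                                                             ░
                                                              ░
function fetchData(result) {                                  ░
  const options = 53;                                         ░
  const data = 46;                                            ░
  const result = 73;                                          ░
  const response = 56;                                        ░
  const config = 45;                                          ░
}                                                             ░
                                                              ░
                                                              ░
                                                              ░
                                                              ░
// NOTE: check edge cases                                     ░
function fetchData(data) {                                    ░
  const result = 51;                                          ░
  const config = 68;                                          ░
                                                              ░
                                                              ░
                                                              ░
                                                              ▼


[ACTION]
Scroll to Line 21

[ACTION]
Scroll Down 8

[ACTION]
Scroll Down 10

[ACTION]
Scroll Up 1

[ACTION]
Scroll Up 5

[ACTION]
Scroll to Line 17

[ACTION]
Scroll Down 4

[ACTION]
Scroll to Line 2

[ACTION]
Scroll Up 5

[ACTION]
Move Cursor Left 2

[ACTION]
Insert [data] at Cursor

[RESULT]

data█onst path = require('path');                             ▲
const express = require('express');                           █
                                                              ░
                                                              ░
function processData(response) {                              ░
  const options = 3;                                          ░
  const options = 87;                                         ░
  const data = 33;                                            ░
}                                                             ░
                                                              ░
function fetchData(result) {                                  ░
  const options = 53;                                         ░
  const data = 46;                                            ░
  const result = 73;                                          ░
  const response = 56;                                        ░
  const config = 45;                                          ░
}                                                             ░
                                                              ░
                                                              ░
                                                              ░
                                                              ░
// NOTE: check edge cases                                     ░
function fetchData(data) {                                    ░
  const result = 51;                                          ░
  const config = 68;                                          ░
                                                              ░
                                                              ░
                                                              ░
                                                              ▼
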